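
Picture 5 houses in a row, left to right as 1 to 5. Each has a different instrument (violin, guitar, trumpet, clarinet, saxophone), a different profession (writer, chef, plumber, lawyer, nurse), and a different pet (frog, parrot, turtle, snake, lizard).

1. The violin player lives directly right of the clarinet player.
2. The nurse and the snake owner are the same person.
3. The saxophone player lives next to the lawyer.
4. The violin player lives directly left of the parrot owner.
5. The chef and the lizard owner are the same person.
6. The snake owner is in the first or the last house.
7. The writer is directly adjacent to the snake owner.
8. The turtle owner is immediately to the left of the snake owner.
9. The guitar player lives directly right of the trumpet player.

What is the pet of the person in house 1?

lizard

The turtle owner is in house 4 (clue 8).
The snake owner is in house 5 (clue 8).
By clue 2, the nurse is in house 5.
From clue 4, the violin player must be in house 2.
Clue 7: the writer is in house 4.
House 3's pet must be parrot (nothing else left).
From clue 1, the clarinet player must be in house 1.
The only instrument still possible for house 5 is guitar.
The trumpet player is in house 4 (clue 9).
So house 3 gets saxophone for instrument.
Clue 3 places the lawyer in house 2.
House 3's profession must be plumber (nothing else left).
Clue 5 places the lizard owner in house 1.
House 1 profession: only chef fits.
House 2 pet: only frog fits.
So: house 1 = clarinet/chef/lizard, house 2 = violin/lawyer/frog, house 3 = saxophone/plumber/parrot, house 4 = trumpet/writer/turtle, house 5 = guitar/nurse/snake.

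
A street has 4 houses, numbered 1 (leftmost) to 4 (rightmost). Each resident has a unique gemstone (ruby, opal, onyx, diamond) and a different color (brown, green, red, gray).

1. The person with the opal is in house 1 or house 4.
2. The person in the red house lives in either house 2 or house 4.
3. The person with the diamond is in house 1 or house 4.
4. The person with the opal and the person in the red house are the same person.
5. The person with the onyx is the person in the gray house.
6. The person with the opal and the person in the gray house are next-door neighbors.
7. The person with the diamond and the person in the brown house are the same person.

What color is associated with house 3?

gray

By clue 4, the person with the opal is in house 4.
Clue 4: the person in the red house is in house 4.
Clue 6 places the person in the gray house in house 3.
House 1's gemstone must be diamond (nothing else left).
So house 2 gets green for color.
From clue 5, the person with the onyx must be in house 3.
That leaves ruby as the gemstone for house 2.
House 1 color: only brown fits.
So: house 1 = diamond/brown, house 2 = ruby/green, house 3 = onyx/gray, house 4 = opal/red.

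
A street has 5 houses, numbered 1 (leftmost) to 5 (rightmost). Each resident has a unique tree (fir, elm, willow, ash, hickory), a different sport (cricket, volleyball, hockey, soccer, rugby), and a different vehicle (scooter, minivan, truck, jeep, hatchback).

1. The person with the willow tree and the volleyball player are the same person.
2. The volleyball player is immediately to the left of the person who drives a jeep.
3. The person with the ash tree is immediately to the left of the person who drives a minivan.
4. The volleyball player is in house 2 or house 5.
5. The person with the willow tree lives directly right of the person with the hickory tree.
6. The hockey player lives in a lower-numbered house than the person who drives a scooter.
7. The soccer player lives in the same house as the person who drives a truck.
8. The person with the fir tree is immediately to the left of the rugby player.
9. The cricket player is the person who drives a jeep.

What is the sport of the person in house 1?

From clue 4, the volleyball player must be in house 2.
From clue 1, the person with the willow tree must be in house 2.
From clue 2, the person who drives a jeep must be in house 3.
Clue 5 places the person with the hickory tree in house 1.
Clue 9: the cricket player is in house 3.
House 5's tree must be elm (nothing else left).
The person with the ash tree is narrowed to house 3 or 4; consider each.
Placing it in house 4 leads to a contradiction, so it's in house 3.
From clue 3, the person who drives a minivan must be in house 4.
The only tree still possible for house 4 is fir.
The rugby player is in house 5 (clue 8).
House 4 sport: only hockey fits.
Clue 6: the person who drives a scooter is in house 5.
Clue 7: the person who drives a truck is in house 1.
House 1 sport: only soccer fits.
So house 2 gets hatchback for vehicle.
So: house 1 = hickory/soccer/truck, house 2 = willow/volleyball/hatchback, house 3 = ash/cricket/jeep, house 4 = fir/hockey/minivan, house 5 = elm/rugby/scooter.

soccer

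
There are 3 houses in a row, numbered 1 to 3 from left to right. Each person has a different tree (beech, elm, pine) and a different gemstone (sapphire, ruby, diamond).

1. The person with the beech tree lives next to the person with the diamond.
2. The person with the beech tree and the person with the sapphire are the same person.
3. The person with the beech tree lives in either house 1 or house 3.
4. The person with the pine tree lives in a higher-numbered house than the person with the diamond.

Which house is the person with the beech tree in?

Clue 1 places the person with the diamond in house 2.
By clue 4, the person with the pine tree is in house 3.
So house 2 gets elm for tree.
Clue 2: the person with the sapphire is in house 1.
That leaves beech as the tree for house 1.
House 3's gemstone must be ruby (nothing else left).
So: house 1 = beech/sapphire, house 2 = elm/diamond, house 3 = pine/ruby.

1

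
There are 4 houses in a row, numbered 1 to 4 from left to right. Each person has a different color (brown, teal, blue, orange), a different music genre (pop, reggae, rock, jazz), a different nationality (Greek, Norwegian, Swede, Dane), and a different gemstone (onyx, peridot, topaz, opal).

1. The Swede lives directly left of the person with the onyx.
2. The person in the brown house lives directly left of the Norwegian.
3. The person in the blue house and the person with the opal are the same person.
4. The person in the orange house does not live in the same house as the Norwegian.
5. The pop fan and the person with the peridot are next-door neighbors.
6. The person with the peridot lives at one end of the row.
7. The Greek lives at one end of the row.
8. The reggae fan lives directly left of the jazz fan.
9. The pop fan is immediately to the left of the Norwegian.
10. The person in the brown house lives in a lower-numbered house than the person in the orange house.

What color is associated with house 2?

brown

The person in the brown house is narrowed to house 2 or 3; consider each.
Placing it in house 3 leads to a contradiction, so it's in house 2.
The Norwegian is in house 3 (clue 2).
From clue 4, the person in the orange house must be in house 4.
Clue 9 places the pop fan in house 2.
Clue 5 places the person with the peridot in house 1.
Clue 8 places the reggae fan in house 3.
Clue 8 places the jazz fan in house 4.
The only music genre still possible for house 1 is rock.
House 3 gemstone: only opal fits.
House 4 gemstone: only topaz fits.
The Swede is in house 1 (clue 1).
From clue 3, the person in the blue house must be in house 3.
So house 1 gets teal for color.
House 2's nationality must be Dane (nothing else left).
House 4's nationality must be Greek (nothing else left).
House 2 gemstone: only onyx fits.
So: house 1 = teal/rock/Swede/peridot, house 2 = brown/pop/Dane/onyx, house 3 = blue/reggae/Norwegian/opal, house 4 = orange/jazz/Greek/topaz.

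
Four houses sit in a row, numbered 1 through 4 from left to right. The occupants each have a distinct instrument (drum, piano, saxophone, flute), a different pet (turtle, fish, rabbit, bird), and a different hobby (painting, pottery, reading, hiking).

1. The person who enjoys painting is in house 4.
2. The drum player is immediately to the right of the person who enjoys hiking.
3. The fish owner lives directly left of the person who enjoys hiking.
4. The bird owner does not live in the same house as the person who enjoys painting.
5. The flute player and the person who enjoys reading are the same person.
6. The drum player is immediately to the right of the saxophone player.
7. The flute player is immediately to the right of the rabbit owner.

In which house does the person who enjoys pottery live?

1

Clue 1 places the person who enjoys painting in house 4.
The only pet still possible for house 4 is turtle.
House 1 instrument: only piano fits.
The only instrument still possible for house 4 is drum.
That leaves bird as the pet for house 3.
The only hobby still possible for house 1 is pottery.
Clue 2 places the person who enjoys hiking in house 3.
By clue 3, the fish owner is in house 2.
The saxophone player is in house 3 (clue 6).
House 2 instrument: only flute fits.
House 1 pet: only rabbit fits.
That leaves reading as the hobby for house 2.
So: house 1 = piano/rabbit/pottery, house 2 = flute/fish/reading, house 3 = saxophone/bird/hiking, house 4 = drum/turtle/painting.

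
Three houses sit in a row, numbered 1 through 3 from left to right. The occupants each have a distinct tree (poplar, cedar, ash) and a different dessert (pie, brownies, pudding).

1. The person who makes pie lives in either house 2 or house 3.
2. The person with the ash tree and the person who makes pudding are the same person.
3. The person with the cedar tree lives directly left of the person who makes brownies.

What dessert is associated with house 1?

pudding

The only dessert still possible for house 1 is pudding.
The person with the ash tree is in house 1 (clue 2).
That leaves poplar as the tree for house 3.
By clue 3, the person who makes brownies is in house 3.
That leaves cedar as the tree for house 2.
House 2 dessert: only pie fits.
So: house 1 = ash/pudding, house 2 = cedar/pie, house 3 = poplar/brownies.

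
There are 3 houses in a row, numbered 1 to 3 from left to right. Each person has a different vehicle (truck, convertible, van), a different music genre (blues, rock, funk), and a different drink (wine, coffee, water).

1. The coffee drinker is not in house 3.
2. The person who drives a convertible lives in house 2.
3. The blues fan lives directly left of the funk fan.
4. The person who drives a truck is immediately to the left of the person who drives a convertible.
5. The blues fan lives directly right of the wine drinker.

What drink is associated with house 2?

coffee

From clue 2, the person who drives a convertible must be in house 2.
Clue 4 places the person who drives a truck in house 1.
Clue 5 places the blues fan in house 2.
Clue 5 places the wine drinker in house 1.
That leaves van as the vehicle for house 3.
That leaves rock as the music genre for house 1.
So house 3 gets funk for music genre.
So house 2 gets coffee for drink.
That leaves water as the drink for house 3.
So: house 1 = truck/rock/wine, house 2 = convertible/blues/coffee, house 3 = van/funk/water.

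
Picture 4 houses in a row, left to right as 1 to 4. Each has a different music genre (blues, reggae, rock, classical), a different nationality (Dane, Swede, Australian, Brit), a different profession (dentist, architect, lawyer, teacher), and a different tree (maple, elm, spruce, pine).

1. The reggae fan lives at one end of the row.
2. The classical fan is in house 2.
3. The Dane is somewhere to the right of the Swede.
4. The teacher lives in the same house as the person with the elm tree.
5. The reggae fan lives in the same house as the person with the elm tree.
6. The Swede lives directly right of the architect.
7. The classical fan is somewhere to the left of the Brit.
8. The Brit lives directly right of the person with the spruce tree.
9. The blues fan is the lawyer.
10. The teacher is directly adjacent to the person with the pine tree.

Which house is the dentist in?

Clue 2: the classical fan is in house 2.
House 1 nationality: only Australian fits.
House 2's nationality must be Swede (nothing else left).
By clue 6, the architect is in house 1.
House 2's profession must be dentist (nothing else left).
The only profession still possible for house 3 is lawyer.
House 4 profession: only teacher fits.
The person with the elm tree is in house 4 (clue 4).
Clue 5: the reggae fan is in house 4.
The blues fan is in house 3 (clue 9).
Clue 10: the person with the pine tree is in house 3.
That leaves rock as the music genre for house 1.
House 1's tree must be maple (nothing else left).
The only tree still possible for house 2 is spruce.
By clue 8, the Brit is in house 3.
House 4 nationality: only Dane fits.
So: house 1 = rock/Australian/architect/maple, house 2 = classical/Swede/dentist/spruce, house 3 = blues/Brit/lawyer/pine, house 4 = reggae/Dane/teacher/elm.

2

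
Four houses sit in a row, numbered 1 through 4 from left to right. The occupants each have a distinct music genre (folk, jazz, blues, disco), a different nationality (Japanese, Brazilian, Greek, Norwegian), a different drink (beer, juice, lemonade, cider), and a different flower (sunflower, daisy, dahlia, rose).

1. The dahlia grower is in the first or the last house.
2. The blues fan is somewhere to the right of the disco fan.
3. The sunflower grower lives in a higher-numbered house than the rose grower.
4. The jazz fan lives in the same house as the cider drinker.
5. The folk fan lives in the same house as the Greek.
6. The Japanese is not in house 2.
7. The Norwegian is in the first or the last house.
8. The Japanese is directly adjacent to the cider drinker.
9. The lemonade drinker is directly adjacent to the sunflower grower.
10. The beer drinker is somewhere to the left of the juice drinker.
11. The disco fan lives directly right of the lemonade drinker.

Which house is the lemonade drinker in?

So house 1 gets folk for music genre.
Clue 5: the Greek is in house 1.
House 2 nationality: only Brazilian fits.
So house 3 gets Japanese for nationality.
So house 4 gets Norwegian for nationality.
The blues fan is narrowed to house 3 or 4; consider each.
Placing it in house 4 leads to a contradiction, so it's in house 3.
Clue 2: the disco fan is in house 2.
Clue 11 places the lemonade drinker in house 1.
House 4 music genre: only jazz fits.
Clue 4: the cider drinker is in house 4.
Clue 9 places the sunflower grower in house 2.
House 2's drink must be beer (nothing else left).
That leaves juice as the drink for house 3.
So house 1 gets rose for flower.
The only flower still possible for house 3 is daisy.
House 4's flower must be dahlia (nothing else left).
So: house 1 = folk/Greek/lemonade/rose, house 2 = disco/Brazilian/beer/sunflower, house 3 = blues/Japanese/juice/daisy, house 4 = jazz/Norwegian/cider/dahlia.

1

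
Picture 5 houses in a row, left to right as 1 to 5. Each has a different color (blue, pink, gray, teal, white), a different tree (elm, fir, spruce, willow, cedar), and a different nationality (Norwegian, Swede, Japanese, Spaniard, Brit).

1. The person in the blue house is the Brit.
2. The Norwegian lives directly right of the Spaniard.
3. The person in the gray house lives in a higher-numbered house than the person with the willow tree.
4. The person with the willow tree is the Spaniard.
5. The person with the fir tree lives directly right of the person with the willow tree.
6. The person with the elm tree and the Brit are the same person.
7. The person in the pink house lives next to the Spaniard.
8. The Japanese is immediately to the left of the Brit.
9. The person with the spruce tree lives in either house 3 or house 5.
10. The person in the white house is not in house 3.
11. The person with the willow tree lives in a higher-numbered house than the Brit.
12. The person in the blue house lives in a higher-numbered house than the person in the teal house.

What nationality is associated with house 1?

So house 1 gets cedar for tree.
That leaves elm as the tree for house 2.
Clue 6 places the Brit in house 2.
Clue 8: the Japanese is in house 1.
From clue 1, the person in the blue house must be in house 2.
By clue 12, the person in the teal house is in house 1.
So house 3 gets pink for color.
Clue 7: the Spaniard is in house 4.
So house 3 gets Swede for nationality.
House 5 nationality: only Norwegian fits.
Clue 4: the person with the willow tree is in house 4.
From clue 5, the person with the fir tree must be in house 5.
House 3 tree: only spruce fits.
The person in the gray house is in house 5 (clue 3).
That leaves white as the color for house 4.
So: house 1 = teal/cedar/Japanese, house 2 = blue/elm/Brit, house 3 = pink/spruce/Swede, house 4 = white/willow/Spaniard, house 5 = gray/fir/Norwegian.

Japanese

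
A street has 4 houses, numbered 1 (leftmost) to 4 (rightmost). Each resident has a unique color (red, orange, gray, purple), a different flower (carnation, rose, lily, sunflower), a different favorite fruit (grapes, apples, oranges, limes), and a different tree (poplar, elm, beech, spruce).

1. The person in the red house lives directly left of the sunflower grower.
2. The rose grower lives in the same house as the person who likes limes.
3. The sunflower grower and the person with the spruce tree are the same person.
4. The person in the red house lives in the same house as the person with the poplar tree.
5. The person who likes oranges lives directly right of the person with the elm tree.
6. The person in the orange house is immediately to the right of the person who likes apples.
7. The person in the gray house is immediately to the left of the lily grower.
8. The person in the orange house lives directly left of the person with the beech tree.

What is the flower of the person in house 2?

So house 4 gets purple for color.
The person in the orange house is narrowed to house 2 or 3; consider each.
Placing it in house 2 leads to a contradiction, so it's in house 3.
The person who likes apples is in house 2 (clue 6).
The person with the beech tree is in house 4 (clue 8).
The only tree still possible for house 1 is poplar.
From clue 4, the person in the red house must be in house 1.
House 2's color must be gray (nothing else left).
From clue 1, the sunflower grower must be in house 2.
The person with the spruce tree is in house 2 (clue 3).
By clue 7, the lily grower is in house 3.
House 3's tree must be elm (nothing else left).
By clue 5, the person who likes oranges is in house 4.
House 1's favorite fruit must be limes (nothing else left).
House 3 favorite fruit: only grapes fits.
Clue 2 places the rose grower in house 1.
So house 4 gets carnation for flower.
So: house 1 = red/rose/limes/poplar, house 2 = gray/sunflower/apples/spruce, house 3 = orange/lily/grapes/elm, house 4 = purple/carnation/oranges/beech.

sunflower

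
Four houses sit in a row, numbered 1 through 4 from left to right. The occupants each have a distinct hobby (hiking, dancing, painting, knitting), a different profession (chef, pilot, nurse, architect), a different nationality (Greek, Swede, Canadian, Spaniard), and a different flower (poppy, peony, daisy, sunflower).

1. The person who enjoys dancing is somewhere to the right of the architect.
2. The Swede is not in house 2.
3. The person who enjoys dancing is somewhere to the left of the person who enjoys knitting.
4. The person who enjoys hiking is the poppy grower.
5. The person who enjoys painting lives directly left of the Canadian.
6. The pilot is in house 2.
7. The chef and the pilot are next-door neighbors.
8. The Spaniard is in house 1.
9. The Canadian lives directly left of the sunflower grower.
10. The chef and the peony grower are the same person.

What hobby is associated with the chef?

dancing

Clue 6 places the pilot in house 2.
The Spaniard is in house 1 (clue 8).
The only profession still possible for house 4 is nurse.
From clue 1, the architect must be in house 1.
The only profession still possible for house 3 is chef.
Clue 10 places the peony grower in house 3.
House 4 flower: only sunflower fits.
By clue 9, the Canadian is in house 3.
The only hobby still possible for house 4 is knitting.
That leaves Greek as the nationality for house 2.
So house 4 gets Swede for nationality.
By clue 5, the person who enjoys painting is in house 2.
That leaves hiking as the hobby for house 1.
House 3's hobby must be dancing (nothing else left).
Clue 4: the poppy grower is in house 1.
House 2's flower must be daisy (nothing else left).
So: house 1 = hiking/architect/Spaniard/poppy, house 2 = painting/pilot/Greek/daisy, house 3 = dancing/chef/Canadian/peony, house 4 = knitting/nurse/Swede/sunflower.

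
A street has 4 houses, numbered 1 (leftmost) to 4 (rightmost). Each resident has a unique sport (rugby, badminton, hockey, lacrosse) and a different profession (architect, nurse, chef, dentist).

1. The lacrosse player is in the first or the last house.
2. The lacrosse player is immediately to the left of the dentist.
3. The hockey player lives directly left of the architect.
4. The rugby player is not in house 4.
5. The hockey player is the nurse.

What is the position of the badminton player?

Clue 2: the lacrosse player is in house 1.
Clue 2: the dentist is in house 2.
House 4's sport must be badminton (nothing else left).
Clue 5: the hockey player is in house 3.
Clue 5 places the nurse in house 3.
So house 2 gets rugby for sport.
House 1 profession: only chef fits.
That leaves architect as the profession for house 4.
So: house 1 = lacrosse/chef, house 2 = rugby/dentist, house 3 = hockey/nurse, house 4 = badminton/architect.

4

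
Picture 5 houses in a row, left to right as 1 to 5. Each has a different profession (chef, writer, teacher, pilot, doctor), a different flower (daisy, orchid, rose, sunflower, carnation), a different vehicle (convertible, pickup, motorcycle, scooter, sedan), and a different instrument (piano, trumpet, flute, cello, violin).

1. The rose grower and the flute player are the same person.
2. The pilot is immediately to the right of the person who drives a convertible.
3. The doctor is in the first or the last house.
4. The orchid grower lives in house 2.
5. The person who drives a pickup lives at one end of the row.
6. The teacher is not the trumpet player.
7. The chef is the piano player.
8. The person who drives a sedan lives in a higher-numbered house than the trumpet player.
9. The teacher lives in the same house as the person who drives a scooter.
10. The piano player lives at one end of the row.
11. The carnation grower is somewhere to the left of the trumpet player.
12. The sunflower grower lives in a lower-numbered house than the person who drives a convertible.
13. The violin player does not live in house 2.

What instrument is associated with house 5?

From clue 4, the orchid grower must be in house 2.
The chef is narrowed to house 1 or 5; consider each.
Placing it in house 5 leads to a contradiction, so it's in house 1.
Clue 7 places the piano player in house 1.
That leaves doctor as the profession for house 5.
Clue 12 places the sunflower grower in house 1.
That leaves carnation as the flower for house 3.
The trumpet player is in house 4 (clue 11).
House 2 instrument: only cello fits.
So house 3 gets violin for instrument.
House 5's instrument must be flute (nothing else left).
From clue 1, the rose grower must be in house 5.
Clue 8 places the person who drives a sedan in house 5.
So house 4 gets daisy for flower.
The only vehicle still possible for house 4 is motorcycle.
That leaves pickup as the vehicle for house 1.
The pilot is narrowed to house 3 or 4; consider each.
Placing it in house 3 leads to a contradiction, so it's in house 4.
Clue 2 places the person who drives a convertible in house 3.
So house 2 gets scooter for vehicle.
From clue 9, the teacher must be in house 2.
House 3's profession must be writer (nothing else left).
So: house 1 = chef/sunflower/pickup/piano, house 2 = teacher/orchid/scooter/cello, house 3 = writer/carnation/convertible/violin, house 4 = pilot/daisy/motorcycle/trumpet, house 5 = doctor/rose/sedan/flute.

flute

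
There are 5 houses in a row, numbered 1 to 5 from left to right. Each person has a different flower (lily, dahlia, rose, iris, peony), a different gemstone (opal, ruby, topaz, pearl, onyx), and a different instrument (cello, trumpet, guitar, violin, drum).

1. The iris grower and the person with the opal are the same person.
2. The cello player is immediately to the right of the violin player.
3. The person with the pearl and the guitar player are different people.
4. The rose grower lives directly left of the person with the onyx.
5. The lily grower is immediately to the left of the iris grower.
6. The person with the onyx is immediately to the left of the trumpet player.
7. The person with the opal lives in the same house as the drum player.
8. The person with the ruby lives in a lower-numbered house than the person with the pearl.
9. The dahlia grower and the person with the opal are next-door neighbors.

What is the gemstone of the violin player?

ruby

The rose grower is narrowed to house 1 or 2 or 3; consider each.
Placing it in house 2 and house 3 leads to a contradiction, so it's in house 1.
By clue 4, the person with the onyx is in house 2.
Clue 6: the trumpet player is in house 3.
The only flower still possible for house 2 is peony.
The iris grower is narrowed to house 4 or 5; consider each.
Placing it in house 5 leads to a contradiction, so it's in house 4.
From clue 1, the person with the opal must be in house 4.
From clue 5, the lily grower must be in house 3.
By clue 7, the drum player is in house 4.
That leaves dahlia as the flower for house 5.
By clue 2, the cello player is in house 2.
House 1 instrument: only violin fits.
House 5's instrument must be guitar (nothing else left).
Clue 3: the person with the pearl is in house 3.
By clue 8, the person with the ruby is in house 1.
The only gemstone still possible for house 5 is topaz.
So: house 1 = rose/ruby/violin, house 2 = peony/onyx/cello, house 3 = lily/pearl/trumpet, house 4 = iris/opal/drum, house 5 = dahlia/topaz/guitar.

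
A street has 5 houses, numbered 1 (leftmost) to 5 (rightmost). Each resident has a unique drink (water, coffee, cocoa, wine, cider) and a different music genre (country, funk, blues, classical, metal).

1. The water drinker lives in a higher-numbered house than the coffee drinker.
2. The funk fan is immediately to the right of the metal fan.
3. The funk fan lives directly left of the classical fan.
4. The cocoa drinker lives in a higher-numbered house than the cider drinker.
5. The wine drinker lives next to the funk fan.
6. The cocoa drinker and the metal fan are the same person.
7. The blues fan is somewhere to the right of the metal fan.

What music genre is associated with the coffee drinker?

funk

So house 1 gets country for music genre.
So house 2 gets metal for music genre.
The funk fan is in house 3 (clue 2).
Clue 3: the classical fan is in house 4.
Clue 6: the cocoa drinker is in house 2.
House 1 drink: only cider fits.
House 4's drink must be wine (nothing else left).
The only drink still possible for house 5 is water.
House 5's music genre must be blues (nothing else left).
House 3's drink must be coffee (nothing else left).
So: house 1 = cider/country, house 2 = cocoa/metal, house 3 = coffee/funk, house 4 = wine/classical, house 5 = water/blues.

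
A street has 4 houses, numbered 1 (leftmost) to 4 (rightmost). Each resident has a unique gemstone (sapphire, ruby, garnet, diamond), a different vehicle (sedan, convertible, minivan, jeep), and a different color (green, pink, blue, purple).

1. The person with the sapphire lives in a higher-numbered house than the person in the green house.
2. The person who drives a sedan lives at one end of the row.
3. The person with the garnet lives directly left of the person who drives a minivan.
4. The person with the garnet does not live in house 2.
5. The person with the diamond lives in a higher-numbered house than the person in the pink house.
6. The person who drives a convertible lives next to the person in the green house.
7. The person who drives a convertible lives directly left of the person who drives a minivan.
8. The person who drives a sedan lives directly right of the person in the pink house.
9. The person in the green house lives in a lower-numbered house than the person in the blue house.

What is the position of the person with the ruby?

2

From clue 8, the person who drives a sedan must be in house 4.
The person in the pink house is in house 3 (clue 8).
Clue 3 places the person with the garnet in house 1.
The person who drives a minivan is in house 2 (clue 3).
The person with the diamond is in house 4 (clue 5).
Clue 7: the person who drives a convertible is in house 1.
That leaves jeep as the vehicle for house 3.
By clue 6, the person in the green house is in house 2.
From clue 9, the person in the blue house must be in house 4.
House 1 color: only purple fits.
Clue 1 places the person with the sapphire in house 3.
So house 2 gets ruby for gemstone.
So: house 1 = garnet/convertible/purple, house 2 = ruby/minivan/green, house 3 = sapphire/jeep/pink, house 4 = diamond/sedan/blue.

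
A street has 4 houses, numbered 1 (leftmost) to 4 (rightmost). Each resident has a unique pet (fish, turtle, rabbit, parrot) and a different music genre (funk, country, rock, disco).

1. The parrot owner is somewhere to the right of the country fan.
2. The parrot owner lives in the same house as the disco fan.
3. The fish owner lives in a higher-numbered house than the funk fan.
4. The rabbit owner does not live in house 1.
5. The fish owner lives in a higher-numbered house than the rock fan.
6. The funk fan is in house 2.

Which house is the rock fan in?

1

From clue 6, the funk fan must be in house 2.
House 1's pet must be turtle (nothing else left).
That leaves disco as the music genre for house 4.
Clue 2 places the parrot owner in house 4.
House 2 pet: only rabbit fits.
So house 3 gets fish for pet.
From clue 5, the rock fan must be in house 1.
So house 3 gets country for music genre.
So: house 1 = turtle/rock, house 2 = rabbit/funk, house 3 = fish/country, house 4 = parrot/disco.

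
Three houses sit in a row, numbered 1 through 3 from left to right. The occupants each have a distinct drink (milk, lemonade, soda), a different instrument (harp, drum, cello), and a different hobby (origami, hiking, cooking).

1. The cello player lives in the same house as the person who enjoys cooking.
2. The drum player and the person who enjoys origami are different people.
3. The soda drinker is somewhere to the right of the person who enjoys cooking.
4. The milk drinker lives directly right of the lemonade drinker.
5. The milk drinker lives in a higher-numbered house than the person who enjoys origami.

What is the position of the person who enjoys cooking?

2

The only drink still possible for house 1 is lemonade.
House 3's hobby must be hiking (nothing else left).
Clue 4 places the milk drinker in house 2.
From clue 5, the person who enjoys origami must be in house 1.
The only drink still possible for house 3 is soda.
The only hobby still possible for house 2 is cooking.
Clue 1: the cello player is in house 2.
The only instrument still possible for house 1 is harp.
The only instrument still possible for house 3 is drum.
So: house 1 = lemonade/harp/origami, house 2 = milk/cello/cooking, house 3 = soda/drum/hiking.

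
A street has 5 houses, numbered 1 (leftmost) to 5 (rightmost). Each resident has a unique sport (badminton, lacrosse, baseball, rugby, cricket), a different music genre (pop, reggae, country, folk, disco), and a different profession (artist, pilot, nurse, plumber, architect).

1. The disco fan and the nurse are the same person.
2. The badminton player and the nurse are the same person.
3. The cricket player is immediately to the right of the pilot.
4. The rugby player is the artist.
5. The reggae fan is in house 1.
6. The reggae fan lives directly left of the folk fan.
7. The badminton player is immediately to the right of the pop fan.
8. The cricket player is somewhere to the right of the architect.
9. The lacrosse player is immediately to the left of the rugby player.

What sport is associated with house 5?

The reggae fan is in house 1 (clue 5).
Clue 6: the folk fan is in house 2.
The badminton player is narrowed to house 4 or 5; consider each.
Placing it in house 4 leads to a contradiction, so it's in house 5.
By clue 2, the nurse is in house 5.
The pop fan is in house 4 (clue 7).
House 3 music genre: only country fits.
So house 5 gets disco for music genre.
The cricket player is narrowed to house 2 or 3 or 4; consider each.
Placing it in house 2 and house 3 leads to a contradiction, so it's in house 4.
From clue 3, the pilot must be in house 3.
By clue 4, the rugby player is in house 2.
The artist is in house 2 (clue 4).
The lacrosse player is in house 1 (clue 9).
The only sport still possible for house 3 is baseball.
That leaves architect as the profession for house 1.
The only profession still possible for house 4 is plumber.
So: house 1 = lacrosse/reggae/architect, house 2 = rugby/folk/artist, house 3 = baseball/country/pilot, house 4 = cricket/pop/plumber, house 5 = badminton/disco/nurse.

badminton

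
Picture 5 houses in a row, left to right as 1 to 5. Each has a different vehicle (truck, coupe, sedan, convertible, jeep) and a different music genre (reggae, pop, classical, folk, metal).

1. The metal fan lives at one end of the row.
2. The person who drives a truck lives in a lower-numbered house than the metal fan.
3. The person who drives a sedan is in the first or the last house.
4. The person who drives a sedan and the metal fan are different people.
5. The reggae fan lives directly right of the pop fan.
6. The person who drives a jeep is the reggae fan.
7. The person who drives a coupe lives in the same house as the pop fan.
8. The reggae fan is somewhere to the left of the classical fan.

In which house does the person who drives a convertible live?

5

Clue 2: the metal fan is in house 5.
By clue 4, the person who drives a sedan is in house 1.
That leaves convertible as the vehicle for house 5.
That leaves folk as the music genre for house 1.
House 4's music genre must be classical (nothing else left).
From clue 5, the reggae fan must be in house 3.
From clue 5, the pop fan must be in house 2.
Clue 6: the person who drives a jeep is in house 3.
Clue 7: the person who drives a coupe is in house 2.
The only vehicle still possible for house 4 is truck.
So: house 1 = sedan/folk, house 2 = coupe/pop, house 3 = jeep/reggae, house 4 = truck/classical, house 5 = convertible/metal.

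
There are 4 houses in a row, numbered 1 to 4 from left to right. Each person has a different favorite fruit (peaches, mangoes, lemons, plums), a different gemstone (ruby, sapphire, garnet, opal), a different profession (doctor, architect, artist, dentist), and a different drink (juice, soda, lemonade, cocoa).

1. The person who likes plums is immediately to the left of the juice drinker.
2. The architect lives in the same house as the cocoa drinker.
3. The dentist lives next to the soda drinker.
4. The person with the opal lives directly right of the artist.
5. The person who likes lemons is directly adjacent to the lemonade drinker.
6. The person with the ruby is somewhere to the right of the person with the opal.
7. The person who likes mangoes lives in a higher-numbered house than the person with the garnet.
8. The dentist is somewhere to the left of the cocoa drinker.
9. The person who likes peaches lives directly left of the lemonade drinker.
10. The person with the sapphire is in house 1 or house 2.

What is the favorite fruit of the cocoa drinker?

mangoes

So house 4 gets ruby for gemstone.
That leaves soda as the drink for house 1.
By clue 3, the dentist is in house 2.
Clue 4 places the person with the opal in house 2.
House 3 gemstone: only garnet fits.
That leaves artist as the profession for house 1.
Clue 7: the person who likes mangoes is in house 4.
The only gemstone still possible for house 1 is sapphire.
The architect is narrowed to house 3 or 4; consider each.
Placing it in house 3 leads to a contradiction, so it's in house 4.
By clue 2, the cocoa drinker is in house 4.
So house 3 gets doctor for profession.
The only favorite fruit still possible for house 3 is lemons.
Clue 5 places the lemonade drinker in house 2.
Clue 9: the person who likes peaches is in house 1.
House 2's favorite fruit must be plums (nothing else left).
That leaves juice as the drink for house 3.
So: house 1 = peaches/sapphire/artist/soda, house 2 = plums/opal/dentist/lemonade, house 3 = lemons/garnet/doctor/juice, house 4 = mangoes/ruby/architect/cocoa.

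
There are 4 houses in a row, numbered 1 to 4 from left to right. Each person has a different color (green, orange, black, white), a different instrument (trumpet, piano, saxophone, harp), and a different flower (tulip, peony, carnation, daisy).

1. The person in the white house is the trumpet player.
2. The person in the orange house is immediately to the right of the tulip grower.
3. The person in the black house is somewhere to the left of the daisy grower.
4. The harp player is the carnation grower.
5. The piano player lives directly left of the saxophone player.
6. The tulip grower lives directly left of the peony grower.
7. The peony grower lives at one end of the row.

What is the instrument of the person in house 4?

saxophone

From clue 7, the peony grower must be in house 4.
The tulip grower is in house 3 (clue 6).
So house 1 gets carnation for flower.
House 2 flower: only daisy fits.
By clue 2, the person in the orange house is in house 4.
The person in the black house is in house 1 (clue 3).
The harp player is in house 1 (clue 4).
House 4's instrument must be saxophone (nothing else left).
Clue 5 places the piano player in house 3.
House 2 instrument: only trumpet fits.
From clue 1, the person in the white house must be in house 2.
That leaves green as the color for house 3.
So: house 1 = black/harp/carnation, house 2 = white/trumpet/daisy, house 3 = green/piano/tulip, house 4 = orange/saxophone/peony.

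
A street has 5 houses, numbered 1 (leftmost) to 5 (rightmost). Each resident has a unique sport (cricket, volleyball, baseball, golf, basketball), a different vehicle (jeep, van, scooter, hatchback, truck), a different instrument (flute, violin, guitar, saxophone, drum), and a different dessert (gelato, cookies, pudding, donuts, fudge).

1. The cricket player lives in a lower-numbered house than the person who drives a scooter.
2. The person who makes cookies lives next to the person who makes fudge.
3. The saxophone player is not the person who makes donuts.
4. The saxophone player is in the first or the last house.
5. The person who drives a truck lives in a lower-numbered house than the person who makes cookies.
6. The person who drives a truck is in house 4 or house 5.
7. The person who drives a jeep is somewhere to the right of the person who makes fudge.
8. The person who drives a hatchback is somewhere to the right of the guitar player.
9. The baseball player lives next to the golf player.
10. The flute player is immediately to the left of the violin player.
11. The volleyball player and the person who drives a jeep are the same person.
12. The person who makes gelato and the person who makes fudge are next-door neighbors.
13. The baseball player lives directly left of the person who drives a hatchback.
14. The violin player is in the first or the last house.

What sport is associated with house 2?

baseball

The person who drives a truck is in house 4 (clue 6).
Clue 14 places the violin player in house 5.
House 1's vehicle must be van (nothing else left).
The only instrument still possible for house 1 is saxophone.
From clue 5, the person who makes cookies must be in house 5.
The flute player is in house 4 (clue 10).
Clue 2: the person who makes fudge is in house 4.
By clue 7, the person who drives a jeep is in house 5.
Clue 11 places the volleyball player in house 5.
The person who makes gelato is in house 3 (clue 12).
House 2's vehicle must be scooter (nothing else left).
House 3's vehicle must be hatchback (nothing else left).
So house 1 gets pudding for dessert.
House 2's dessert must be donuts (nothing else left).
From clue 1, the cricket player must be in house 1.
Clue 8: the guitar player is in house 2.
Clue 13: the baseball player is in house 2.
So house 3 gets golf for sport.
That leaves basketball as the sport for house 4.
That leaves drum as the instrument for house 3.
So: house 1 = cricket/van/saxophone/pudding, house 2 = baseball/scooter/guitar/donuts, house 3 = golf/hatchback/drum/gelato, house 4 = basketball/truck/flute/fudge, house 5 = volleyball/jeep/violin/cookies.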